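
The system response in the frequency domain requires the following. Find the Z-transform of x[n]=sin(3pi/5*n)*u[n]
Z{sin(w0*n)*u[n]}=z*sin(w0)/(z^2-2z*cos(w0)+1)
With w0=3pi/5: X(z)=z*sin(3pi/5)/(z^2-2z*cos(3pi/5)+1)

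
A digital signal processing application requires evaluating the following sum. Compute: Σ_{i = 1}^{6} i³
Using formula: Σ i^3 = [n(n+1)/2]² = [6·7/2]² = 441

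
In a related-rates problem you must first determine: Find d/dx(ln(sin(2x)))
Chain rule: d/dx[ln(u)]=u'/u where u=sin(2x)
u'=2cos(2x)

Answer: (2cos(2x))/(sin(2x))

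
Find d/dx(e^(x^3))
Chain rule: d/dx[e^u]=e^u · u' where u=x^3
u'=3x^2

Answer: 3x^2·e^(x^3)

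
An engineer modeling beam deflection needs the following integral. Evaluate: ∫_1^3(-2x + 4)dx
Step 1: Find antiderivative F(x)=-x^2+4x
Step 2: F(3) - F(1)=3 - (3)=0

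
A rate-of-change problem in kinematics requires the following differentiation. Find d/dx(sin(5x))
Chain rule: d/dx[sin(u)] = cos(u)·u' where u = 5x
u' = 5

Answer: 5·cos(5x)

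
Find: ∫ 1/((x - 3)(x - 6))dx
Partial fractions: 1/((x-3)(x-6)) = A/(x-3) + B/(x-6)
A = -1/3, B = 1/3
∫ [-1/3· 1/(x-3) + 1/3· 1/(x-6)] dx
= (1/3)[ln|x-6| - ln|x-3|] + C

Answer: (1/3)·ln|(x-6)/(x-3)| + C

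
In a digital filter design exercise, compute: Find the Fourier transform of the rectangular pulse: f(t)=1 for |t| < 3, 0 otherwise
F(omega) = integral from -3 to 3 of e^(-j * omega * t) dt
= 2 * sin(3 * omega)/omega = 6 * sinc(3 * omega/pi)

Answer: 2 * sin(3 * omega)/omega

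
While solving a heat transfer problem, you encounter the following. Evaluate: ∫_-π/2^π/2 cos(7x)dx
Antiderivative: sin(7x)/7
Evaluate at bounds: [sin(7·π/2)/7] - [sin(7·-π/2)/7]
= ((-1) - (1))/7 = -2/7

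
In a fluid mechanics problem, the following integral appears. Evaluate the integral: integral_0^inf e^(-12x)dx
integral_0^inf e^(-12x) dx = [-1/12*e^(-12x)]_0^inf
= 0 - (-1/12) = 1/12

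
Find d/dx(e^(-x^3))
Chain rule: d/dx[e^u]=e^u · u' where u=-x^3
u'=-3x^2

Answer: -3x^2·e^(-x^3)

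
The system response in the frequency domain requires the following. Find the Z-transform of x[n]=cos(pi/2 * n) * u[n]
Z{cos(w0 * n) * u[n]}=z(z - cos(w0))/(z^2 - 2z * cos(w0) + 1)
With w0=pi/2: X(z)=z(z - cos(pi/2))/(z^2 - 2z * cos(pi/2) + 1)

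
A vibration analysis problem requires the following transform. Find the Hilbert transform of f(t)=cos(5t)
The Hilbert transform shifts each frequency component by -pi/2.
H{cos(wt)} = sin(wt)
With w = 5: H{cos(5t)} = sin(5t)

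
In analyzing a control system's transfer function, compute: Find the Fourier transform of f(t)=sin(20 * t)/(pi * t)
sin(W * t)/(pi * t) = (W/pi) * sinc(W * t/pi) is the impulse response of the ideal low-pass filter with cutoff W (here W = 20).
Its Fourier transform is a rectangular function:
F(omega) = 1 for |omega| < 20, 0 otherwise

Answer: rect(omega/40) [i.e., 1 for |omega| < 20, 0 otherwise]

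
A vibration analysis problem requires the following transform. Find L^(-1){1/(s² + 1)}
L^(-1){w/(s²+w²)} = sin(wt)
Here w = 1

Answer: sin(t)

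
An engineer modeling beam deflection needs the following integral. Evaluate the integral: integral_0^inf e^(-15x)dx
integral_0^inf e^(-15x) dx=[-1/15 * e^(-15x)]_0^inf
=0 - (-1/15)=1/15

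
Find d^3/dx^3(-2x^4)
Apply power rule 3 times:
d^1: -8x^3
d^2: -24x^2
d^3: -48x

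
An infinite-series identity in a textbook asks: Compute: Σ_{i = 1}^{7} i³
Using formula: Σ i^3 = [n(n + 1)/2]² = [7·8/2]² = 784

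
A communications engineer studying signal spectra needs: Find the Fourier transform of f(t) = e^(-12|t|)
Using the standard pair: F{e^(-a|t|)} = 2a/(a^2 + omega^2)
With a = 12: F(omega) = 24/(144 + omega^2)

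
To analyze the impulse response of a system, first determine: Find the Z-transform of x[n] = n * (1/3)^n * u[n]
Using the property Z{n * a^n * u[n]} = az/(z-a)^2
With a = 1/3: X(z) = (1/3)z/(z - 1/3)^2, |z| > 1/3

Answer: (1/3)z/(z - 1/3)^2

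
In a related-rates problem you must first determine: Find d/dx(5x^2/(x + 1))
Quotient rule: (f/g)'=(f'g - fg')/g²
f=5x^2, f'=10x
g=x + 1, g'=1

Answer: (10x·(x + 1) - 5x^2)/(x + 1)²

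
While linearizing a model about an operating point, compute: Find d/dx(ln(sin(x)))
Chain rule: d/dx[ln(u)] = u'/u where u = sin(x)
u' = cos(x)

Answer: (cos(x))/(sin(x))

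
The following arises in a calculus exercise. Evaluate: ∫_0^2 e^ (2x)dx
Antiderivative: (1/2)e^(2x)
Evaluate: (1/2)(e^4 - 1)

Answer: (e^4 - 1)/2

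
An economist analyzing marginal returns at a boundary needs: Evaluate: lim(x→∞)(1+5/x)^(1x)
Rewrite as [(1+5/x)^x]^1.
lim(1+5/x)^x=e^5, so limit=(e^5)^1=e^5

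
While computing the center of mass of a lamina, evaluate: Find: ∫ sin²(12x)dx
Using identity sin²(u) = (1 - cos(2u))/2:
∫ (1 - cos(24x))/2 dx = x/2 - sin(24x)/48 + C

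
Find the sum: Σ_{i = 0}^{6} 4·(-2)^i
Geometric series: S = a(1 - r^n)/(1 - r)
a = 4, r = -2, n = 7
S = 4(1+128)/3 = 172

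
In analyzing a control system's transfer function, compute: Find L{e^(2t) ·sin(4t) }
First shifting: L{e^(at)f(t)}=F(s-a)
L{sin(4t)}=4/(s²+16)
Shift: 4/((s-2)²+16)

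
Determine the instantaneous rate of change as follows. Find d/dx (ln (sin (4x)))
Chain rule: d/dx[ln(u)] = u'/u where u = sin(4x)
u' = 4cos(4x)

Answer: (4cos(4x))/(sin(4x))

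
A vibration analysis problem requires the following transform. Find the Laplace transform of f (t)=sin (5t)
L{sin(wt)} = w/(s²+w²)
L{sin(5t)} = 5/(s²+25)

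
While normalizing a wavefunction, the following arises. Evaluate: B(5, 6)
B(x,y) = Γ(x)Γ(y)/Γ(x + y) = (x-1)!(y-1)!/(x + y-1)!
B(5,6) = 4!·5!/10! = 1/1260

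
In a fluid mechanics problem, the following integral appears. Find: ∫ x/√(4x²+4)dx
Let u=4x²+4, du=8x dx
∫ (1/8)·u^(-1/2) du=√u/4+C

Answer: √(4x²+4)/4+C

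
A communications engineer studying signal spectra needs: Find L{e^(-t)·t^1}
First shifting: L{e^(at)f(t)} = F(s-a)
L{t^1} = 1/s^2
Shift s → s + 1: 1/(s + 1)^2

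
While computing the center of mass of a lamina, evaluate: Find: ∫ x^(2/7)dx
Power rule: ∫ x^(2/7) dx=x^(9/7)/(9/7)+C

Answer: (7/9)·x^(9/7)+C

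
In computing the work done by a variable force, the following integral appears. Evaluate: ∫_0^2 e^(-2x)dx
Antiderivative: (1/(-2))e^(-2x)
Evaluate: (1/(-2))(e^-4 - 1)

Answer: (e^-4 - 1)/(-2)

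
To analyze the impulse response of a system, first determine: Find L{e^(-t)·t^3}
First shifting: L{e^(at)f(t)} = F(s-a)
L{t^3} = 6/s^4
Shift s → s+1: 6/(s+1)^4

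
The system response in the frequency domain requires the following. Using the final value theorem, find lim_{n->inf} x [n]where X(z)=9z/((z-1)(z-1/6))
Final value theorem: lim x[n]=lim_{z->1} (z-1) * X(z)
(z-1) * X(z)=9z/(z-1/6)
As z->1: 9/(1-1/6)=9/(5/6)=54/5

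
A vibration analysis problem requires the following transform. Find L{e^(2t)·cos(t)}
First shifting: L{e^(at)f(t)} = F(s-a)
L{cos(t)} = s/(s²+1)
Shift: (s-2)/((s-2)²+1)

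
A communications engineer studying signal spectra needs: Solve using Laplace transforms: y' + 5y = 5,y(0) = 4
Take L of both sides: sY(s)-4+5Y(s) = 5/s
Y(s)(s+5) = 5/s+4
Y(s) = 5/(s(s+5))+4/(s+5)
Partial fractions: 5/(s(s+5)) = 1/s - 1/(s+5)
So Y(s) = 1/s+3/(s+5)
Inverse transform (L^(-1){1/s} = 1, L^(-1){1/(s+5)} = e^(-5t)):

Answer: y(t) = 1+3·e^(-5t)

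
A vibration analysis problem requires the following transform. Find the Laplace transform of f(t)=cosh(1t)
L{cosh(at)}=s/(s²-a²)
L{cosh(1t)}=s/(s²-1)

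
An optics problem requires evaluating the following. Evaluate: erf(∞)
erf(∞)=1 (the error function converges to 1)

Answer: 1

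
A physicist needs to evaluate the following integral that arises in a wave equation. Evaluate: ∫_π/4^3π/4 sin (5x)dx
Antiderivative: -cos(5x)/5
Evaluate at bounds: [-cos(5·3π/4)/5] - [-cos(5·π/4)/5]
=(-(√2/2) + (-√2/2))/5=-√2/5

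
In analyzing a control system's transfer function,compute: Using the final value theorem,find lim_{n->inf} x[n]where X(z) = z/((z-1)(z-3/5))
Final value theorem: lim x[n] = lim_{z->1} (z-1) * X(z)
(z-1) * X(z) = z/(z-3/5)
As z->1: 1/(1-3/5) = 1/(2/5) = 5/2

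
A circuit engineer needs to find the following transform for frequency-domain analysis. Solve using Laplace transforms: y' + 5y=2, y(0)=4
Take L of both sides: sY(s)-4+5Y(s)=2/s
Y(s)(s+5)=2/s+4
Y(s)=2/(s(s+5))+4/(s+5)
Partial fractions: 2/(s(s+5))=(2/5)/s - (2/5)/(s+5)
So Y(s)=(2/5)/s+(18/5)/(s+5)
Inverse transform (L^(-1){1/s}=1, L^(-1){1/(s+5)}=e^(-5t)):

Answer: y(t)=2/5+(18/5)·e^(-5t)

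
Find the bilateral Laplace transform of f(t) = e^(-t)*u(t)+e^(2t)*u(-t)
For e^(-t)*u(t): L = 1/(s + 1), Re(s) > -1
For e^(2t)*u(-t): L = -1/(s-2), Re(s) < 2
Combined: F(s) = 1/(s + 1) - 1/(s-2), -1 < Re(s) < 2

Answer: 1/(s + 1) - 1/(s-2), ROC: -1 < Re(s) < 2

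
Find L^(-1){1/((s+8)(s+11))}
Partial fractions: 1/((s+8)(s+11)) = A/(s+8)+B/(s+11)
Cover-up: A = 1/(s+11)|_{s = -8} = 1/3; B = 1/(s+8)|_{s = -11} = -1/3
L^(-1) = (1/3)e^(-8t) - (1/3)e^(-11t)

Answer: (1/3)(e^(-8t) - e^(-11t))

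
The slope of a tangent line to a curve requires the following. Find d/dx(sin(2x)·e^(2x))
Product rule: (fg)'=f'g + fg'
f=sin(2x), f'=2·cos(2x)
g=e^(2x), g'=2·e^(2x)

Answer: 2·cos(2x)·e^(2x) + 2·sin(2x)·e^(2x)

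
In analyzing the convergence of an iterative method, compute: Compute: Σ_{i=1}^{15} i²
Using formula: Σ i^2=n(n + 1)(2n + 1)/6=15·16·31/6=1240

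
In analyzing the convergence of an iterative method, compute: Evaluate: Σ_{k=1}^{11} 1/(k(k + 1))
Partial fractions: 1/(k(k+1)) = 1/k - 1/(k+1)
Telescoping sum: 1(1-1/12) = 1·11/12

Answer: 11/12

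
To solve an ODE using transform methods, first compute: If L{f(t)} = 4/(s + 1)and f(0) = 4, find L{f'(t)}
L{f'(t)}=s·F(s) - f(0)=4s/(s+1)-4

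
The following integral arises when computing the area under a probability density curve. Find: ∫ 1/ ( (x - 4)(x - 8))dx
Partial fractions: 1/((x-4)(x-8)) = A/(x-4) + B/(x-8)
A = -1/4, B = 1/4
∫ [-1/4· 1/(x-4) + 1/4· 1/(x-8)] dx
= (1/4)[ln|x-8| - ln|x-4|] + C

Answer: (1/4)·ln|(x-8)/(x-4)| + C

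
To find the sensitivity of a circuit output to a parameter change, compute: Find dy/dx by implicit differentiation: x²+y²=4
Differentiate both sides: 2x + 2y·(dy/dx) = 0
Solve: dy/dx = -2x/(2y) = -x/y

Answer: dy/dx = -x/y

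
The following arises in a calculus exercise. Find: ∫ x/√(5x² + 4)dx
Let u = 5x²+4, du = 10x dx
∫ (1/10)·u^(-1/2) du = √u/5+C

Answer: √(5x²+4)/5+C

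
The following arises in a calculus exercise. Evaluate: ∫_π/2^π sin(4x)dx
Antiderivative: -cos(4x)/4
Evaluate at bounds: [-cos(4·π)/4] - [-cos(4·π/2)/4]
= (-(1) + (1))/4 = 0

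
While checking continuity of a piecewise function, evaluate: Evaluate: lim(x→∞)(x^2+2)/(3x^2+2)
Divide numerator and denominator by x^2:
lim (1+2/x^2)/(3+2/x^2)=1/3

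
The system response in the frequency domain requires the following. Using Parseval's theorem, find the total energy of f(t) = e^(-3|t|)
Parseval's theorem: E = integral |f(t)|^2 dt = (1/2pi) integral |F(omega)|^2 domega
E = integral_{-inf}^{inf} e^(-6|t|) dt = 2*integral_0^inf e^(-6t) dt = 2/(2*3) = 1/3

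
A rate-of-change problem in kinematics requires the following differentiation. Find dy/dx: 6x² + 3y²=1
Differentiate: 12x+6y·(dy/dx) = 0
dy/dx = -12x/(6y) = -2·(x/y)

Answer: dy/dx = -2·(x/y)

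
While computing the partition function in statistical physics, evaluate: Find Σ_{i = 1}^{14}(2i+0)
=2·Σ i + 0·14=2·105 + 0=210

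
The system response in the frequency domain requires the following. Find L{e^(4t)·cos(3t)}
First shifting: L{e^(at)f(t)} = F(s-a)
L{cos(3t)} = s/(s²+9)
Shift: (s-4)/((s-4)²+9)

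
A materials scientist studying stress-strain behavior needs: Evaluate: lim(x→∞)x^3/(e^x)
Apply L'Hôpital 3 times (∞/∞ each time):
Eventually get 3!/(e^x) → 0

Answer: 0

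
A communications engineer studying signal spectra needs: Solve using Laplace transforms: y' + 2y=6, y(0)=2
Take L of both sides: sY(s)-2+2Y(s)=6/s
Y(s)(s+2)=6/s+2
Y(s)=6/(s(s+2))+2/(s+2)
Partial fractions: 6/(s(s+2))=3/s - 3/(s+2)
So Y(s)=3/s - 1/(s+2)
Inverse transform (L^(-1){1/s}=1, L^(-1){1/(s+2)}=e^(-2t)):

Answer: y(t)=3 - e^(-2t)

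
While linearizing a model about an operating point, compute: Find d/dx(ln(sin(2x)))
Chain rule: d/dx[ln(u)] = u'/u where u = sin(2x)
u' = 2cos(2x)

Answer: (2cos(2x))/(sin(2x))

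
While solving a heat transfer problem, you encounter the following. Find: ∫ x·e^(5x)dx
Integration by parts: u = x, dv = e^(5x) dx
du = dx, v = e^(5x)/5
= x·e^(5x)/5 - ∫ e^(5x)/5 dx
= x·e^(5x)/5 - e^(5x)/25+C

Answer: e^(5x)(x/5-1/25)+C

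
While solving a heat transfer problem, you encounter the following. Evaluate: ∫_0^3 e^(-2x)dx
Antiderivative: (1/(-2))e^(-2x)
Evaluate: (1/(-2))(e^-6 - 1)

Answer: (e^-6 - 1)/(-2)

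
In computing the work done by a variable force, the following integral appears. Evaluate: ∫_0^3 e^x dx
Antiderivative: e^x
Evaluate: (e^3 - 1)

Answer: e^3 - 1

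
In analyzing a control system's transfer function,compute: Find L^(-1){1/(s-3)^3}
L^(-1){1/(s-a)^n} = t^(n-1)·e^(at)/(n-1)!
Here a = 3, n = 3: t^2·e^(3t)/2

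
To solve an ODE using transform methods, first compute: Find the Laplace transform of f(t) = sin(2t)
L{sin(wt)}=w/(s²+w²)
L{sin(2t)}=2/(s²+4)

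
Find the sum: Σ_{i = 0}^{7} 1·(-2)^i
Geometric series: S = a(1 - r^n)/(1 - r)
a = 1, r = -2, n = 8
S = 1(1 - 256)/3 = -85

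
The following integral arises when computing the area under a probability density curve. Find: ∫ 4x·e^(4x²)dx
Let u = 4x², du = 8x dx
∫ (1/2)e^u du = e^u/2 + C

Answer: e^(4x²)/2 + C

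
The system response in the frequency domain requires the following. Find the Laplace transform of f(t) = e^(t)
L{e^(at)} = 1/(s-a)
L{e^(t)} = 1/(s-1)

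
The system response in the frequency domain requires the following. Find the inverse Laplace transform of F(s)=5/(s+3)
L^(-1){5/(s-a)} = c·e^(at)
Here a = -3, c = 5

Answer: 5e^(-3t)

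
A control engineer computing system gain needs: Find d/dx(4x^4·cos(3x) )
Product rule: (fg)' = f'g+fg'
f = 4x^4, f' = 16x^3
g = cos(3x), g' = -3·sin(3x)

Answer: 16x^3·cos(3x)-12x^4·sin(3x)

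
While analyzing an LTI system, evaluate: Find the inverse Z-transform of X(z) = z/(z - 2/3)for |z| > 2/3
Standard pair: z/(z-a) <-> a^n*u[n] for causal signals
With a = 2/3: x[n] = (2/3)^n*u[n]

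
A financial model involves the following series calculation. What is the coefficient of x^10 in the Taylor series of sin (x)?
sin(x) has only odd powers. Coefficient of x^10 = 0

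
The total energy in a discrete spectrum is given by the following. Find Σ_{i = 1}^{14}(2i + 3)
=2·Σ i+3·14=2·105+42=252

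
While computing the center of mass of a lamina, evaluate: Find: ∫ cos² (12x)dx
Using identity cos²(u)=(1 + cos(2u))/2:
∫ (1 + cos(24x))/2 dx=x/2 + sin(24x)/48 + C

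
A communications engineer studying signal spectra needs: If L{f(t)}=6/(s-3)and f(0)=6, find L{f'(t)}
L{f'(t)}=s·F(s) - f(0)=6s/(s-3)-6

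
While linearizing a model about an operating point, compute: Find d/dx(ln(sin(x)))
Chain rule: d/dx[ln(u)] = u'/u where u = sin(x)
u' = cos(x)

Answer: (cos(x))/(sin(x))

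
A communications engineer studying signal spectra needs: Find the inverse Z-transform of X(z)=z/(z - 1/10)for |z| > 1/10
Standard pair: z/(z-a) <-> a^n * u[n] for causal signals
With a=1/10: x[n]=(1/10)^n * u[n]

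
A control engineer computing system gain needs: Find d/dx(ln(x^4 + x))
Chain rule: d/dx[ln(u)] = u'/u where u = x^4+x
u' = 4x^3+1

Answer: (4x^3+1)/(x^4+x)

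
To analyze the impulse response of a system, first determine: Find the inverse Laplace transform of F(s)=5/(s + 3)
L^(-1){5/(s-a)} = c·e^(at)
Here a = -3, c = 5

Answer: 5e^(-3t)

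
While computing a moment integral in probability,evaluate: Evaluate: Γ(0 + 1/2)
Γ(1/2) = √π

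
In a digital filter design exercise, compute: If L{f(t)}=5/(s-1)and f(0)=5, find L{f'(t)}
L{f'(t)}=s·F(s) - f(0)=5s/(s-1)-5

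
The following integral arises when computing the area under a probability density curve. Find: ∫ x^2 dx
Using power rule: ∫ x^2 dx = 1/3 x^3+C = (1/3)x^3+C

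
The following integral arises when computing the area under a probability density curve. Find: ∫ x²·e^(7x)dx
Integration by parts twice:
First: u=x², dv=e^(7x) dx => x²e^(7x)/7 - (2/7)∫ xe^(7x) dx
Second (∫ xe^(7x) dx): xe^(7x)/7 - e^(7x)/49
Combining: e^(7x)(x²/7-2x/49+2/343)+C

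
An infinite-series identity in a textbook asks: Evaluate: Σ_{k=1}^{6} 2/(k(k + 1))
Partial fractions: 2/(k(k+1))=2/k - 2/(k+1)
Telescoping sum: 2(1-1/7)=2·6/7

Answer: 12/7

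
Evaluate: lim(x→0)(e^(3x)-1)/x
L'Hôpital (0/0): lim 3e^(3x)/1 = 3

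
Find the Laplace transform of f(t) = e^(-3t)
L{e^(at)} = 1/(s-a)
L{e^(-3t)} = 1/(s+3)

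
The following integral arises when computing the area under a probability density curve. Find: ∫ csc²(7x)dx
Since d/dx[-cot(7x)]=7csc²(7x), integral=-cot(7x)/7 + C

Answer: (-1/7)cot(7x) + C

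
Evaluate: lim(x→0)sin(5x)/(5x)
L'Hôpital (0/0): lim 5cos(5x)/5 = 5/5

Answer: 1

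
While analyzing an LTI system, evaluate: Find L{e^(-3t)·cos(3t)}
First shifting: L{e^(at)f(t)} = F(s-a)
L{cos(3t)} = s/(s² + 9)
Shift: (s + 3)/((s + 3)² + 9)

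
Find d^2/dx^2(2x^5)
Apply power rule 2 times:
d^1: 10x^4
d^2: 40x^3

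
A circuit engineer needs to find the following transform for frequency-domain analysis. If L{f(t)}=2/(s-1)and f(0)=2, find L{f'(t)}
L{f'(t)}=s·F(s) - f(0)=2s/(s-1)-2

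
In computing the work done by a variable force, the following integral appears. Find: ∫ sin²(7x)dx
Using identity sin²(u)=(1 - cos(2u))/2:
∫ (1 - cos(14x))/2 dx=x/2 - sin(14x)/28+C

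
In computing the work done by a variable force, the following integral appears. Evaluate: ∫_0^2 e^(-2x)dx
Antiderivative: (1/(-2))e^(-2x)
Evaluate: (1/(-2))(e^-4 - 1)

Answer: (e^-4 - 1)/(-2)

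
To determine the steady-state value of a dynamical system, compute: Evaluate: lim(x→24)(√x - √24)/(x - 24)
Multiply by conjugate (√x+√24)/(√x+√24):
= (x - 24)/((x - 24)(√x+√24)) = 1/(√x+√24)
As x → 24: 1/(2√24)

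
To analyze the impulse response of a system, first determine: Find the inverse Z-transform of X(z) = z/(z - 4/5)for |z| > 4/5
Standard pair: z/(z-a) <-> a^n*u[n] for causal signals
With a=4/5: x[n]=(4/5)^n*u[n]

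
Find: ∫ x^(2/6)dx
Power rule: ∫ x^(1/3) dx = x^(4/3)/(4/3)+C

Answer: (3/4)·x^(4/3)+C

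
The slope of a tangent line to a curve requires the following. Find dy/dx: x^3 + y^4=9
Differentiate: 3x^2 + 4y^3·(dy/dx) = 0
dy/dx = -3x^2/(4y^3)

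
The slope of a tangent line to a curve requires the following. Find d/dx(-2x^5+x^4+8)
Power rule: d/dx(ax^n)=n·a·x^(n-1)
Term by term: -10·x^4+4·x^3

Answer: -10x^4+4x^3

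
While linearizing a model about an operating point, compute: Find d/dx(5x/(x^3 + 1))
Quotient rule: (f/g)'=(f'g - fg')/g²
f=5x, f'=5
g=x^3+1, g'=3x^2

Answer: (5·(x^3+1)-15x^3)/(x^3+1)²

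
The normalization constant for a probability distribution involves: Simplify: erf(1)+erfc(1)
By definition erfc(x) = 1 - erf(x)
erf(1) + erfc(1) = erf(1) + 1 - erf(1) = 1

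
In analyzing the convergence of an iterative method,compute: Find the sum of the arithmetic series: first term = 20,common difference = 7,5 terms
Last term: a_n = 20+(5-1)·7 = 48
Sum = n(a_1+a_n)/2 = 5(20+48)/2 = 170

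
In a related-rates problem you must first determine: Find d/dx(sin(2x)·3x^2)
Product rule: (fg)' = f'g + fg'
f = sin(2x), f' = 2·cos(2x)
g = 3x^2, g' = 6x

Answer: 6·cos(2x)·x^2 + 6·sin(2x)·x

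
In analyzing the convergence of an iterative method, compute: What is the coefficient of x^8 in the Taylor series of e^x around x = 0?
Taylor series of e^x = Σ x^n/n!
Coefficient of x^8 = 1/8! = 1/40320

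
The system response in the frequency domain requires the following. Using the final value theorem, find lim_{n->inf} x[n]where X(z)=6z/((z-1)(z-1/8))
Final value theorem: lim x[n] = lim_{z->1} (z-1)*X(z)
(z-1)*X(z) = 6z/(z-1/8)
As z->1: 6/(1 - 1/8) = 6/(7/8) = 48/7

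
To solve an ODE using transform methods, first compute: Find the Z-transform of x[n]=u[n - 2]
Using the time-shift property: Z{u[n-2]}=z^(-2)*z/(z-1)
=z^(-1)/(z-1)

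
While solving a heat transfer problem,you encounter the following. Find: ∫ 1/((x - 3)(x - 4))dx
Partial fractions: 1/((x-3)(x-4)) = A/(x-3)+B/(x-4)
A = -1, B = 1
∫ [-1· 1/(x-3)+1· 1/(x-4)] dx
= (1)[ln|x-4| - ln|x-3|]+C

Answer: ln|(x-4)/(x-3)|+C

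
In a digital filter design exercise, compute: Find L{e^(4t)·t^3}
First shifting: L{e^(at)f(t)} = F(s-a)
L{t^3} = 6/s^4
Shift s → s-4: 6/(s-4)^4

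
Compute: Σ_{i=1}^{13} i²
Using formula: Σ i^2 = n(n+1)(2n+1)/6 = 13·14·27/6 = 819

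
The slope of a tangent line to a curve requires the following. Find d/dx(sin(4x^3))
Chain rule: d/dx[sin(u)]=cos(u)·u' where u=4x^3
u'=12x^2

Answer: 12x^2·cos(4x^3)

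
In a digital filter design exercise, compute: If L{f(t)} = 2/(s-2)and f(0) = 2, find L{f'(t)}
L{f'(t)}=s·F(s) - f(0)=2s/(s-2) - 2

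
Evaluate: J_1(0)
J_n(0) = 0 for all n > 0 (Bessel function of first kind)
J_1(0) = 0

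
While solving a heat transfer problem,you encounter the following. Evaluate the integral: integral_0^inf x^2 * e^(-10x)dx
This is a Gamma integral. Substitute u = 10x (du = 10 dx):
integral_0^inf x^2*e^(-10x) dx = (1/10^3) integral_0^inf u^2*e^(-u) du
= Gamma(3)/10^3 = 2!/10^3 = 2/1000

Answer: 1/500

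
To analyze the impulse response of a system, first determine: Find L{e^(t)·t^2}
First shifting: L{e^(at)f(t)}=F(s-a)
L{t^2}=2/s^3
Shift s → s-1: 2/(s-1)^3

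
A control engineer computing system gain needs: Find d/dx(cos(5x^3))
Chain rule: d/dx[cos(u)] = -sin(u)·u' where u = 5x^3
u' = 15x^2

Answer: -15x^2·sin(5x^3)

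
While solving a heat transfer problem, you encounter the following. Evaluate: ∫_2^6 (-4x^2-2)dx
Step 1: Find antiderivative F(x) = (-4/3)x^3-2x
Step 2: F(6) - F(2) = -300 - (-44/3) = -856/3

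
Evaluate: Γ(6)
Γ(n)=(n-1)! for positive integers
Γ(6)=5!=120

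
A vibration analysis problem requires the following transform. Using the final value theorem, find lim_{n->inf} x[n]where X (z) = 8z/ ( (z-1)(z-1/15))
Final value theorem: lim x[n]=lim_{z->1} (z-1) * X(z)
(z-1) * X(z)=8z/(z-1/15)
As z->1: 8/(1 - 1/15)=8/(14/15)=60/7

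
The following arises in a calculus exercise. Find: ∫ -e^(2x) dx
Since d/dx[e^(2x)] = 2e^(2x), we get -1/2 e^(2x)+C

Answer: (-1/2)e^(2x)+C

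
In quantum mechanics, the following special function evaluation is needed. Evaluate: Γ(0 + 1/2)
Γ(1/2)=√π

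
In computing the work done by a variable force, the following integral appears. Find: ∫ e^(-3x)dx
Since d/dx[e^(-3x)] = -3e^(-3x), we get -1/3 e^(-3x)+C

Answer: (-1/3)e^(-3x)+C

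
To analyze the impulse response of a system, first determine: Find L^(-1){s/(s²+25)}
L^(-1){s/(s²+w²)}=cos(wt)
Here w=5

Answer: cos(5t)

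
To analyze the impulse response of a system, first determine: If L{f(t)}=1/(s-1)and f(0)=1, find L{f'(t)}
L{f'(t)}=s·F(s) - f(0)=s/(s-1) - 1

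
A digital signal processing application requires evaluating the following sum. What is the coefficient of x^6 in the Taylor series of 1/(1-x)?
1/(1-x) = Σ x^n for |x|<1
All coefficients are 1

Answer: 1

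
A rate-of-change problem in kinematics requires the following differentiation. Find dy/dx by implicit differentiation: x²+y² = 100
Differentiate both sides: 2x+2y·(dy/dx) = 0
Solve: dy/dx = -2x/(2y) = -x/y

Answer: dy/dx = -x/y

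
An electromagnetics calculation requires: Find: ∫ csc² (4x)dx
Since d/dx[-cot(4x)] = 4csc²(4x), integral = -cot(4x)/4+C

Answer: (-1/4)cot(4x)+C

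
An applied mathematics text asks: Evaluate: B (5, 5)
B(x,y) = Γ(x)Γ(y)/Γ(x + y) = (x-1)!(y-1)!/(x + y-1)!
B(5,5) = 4!·4!/9! = 1/630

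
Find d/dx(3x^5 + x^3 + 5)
Power rule: d/dx(ax^n)=n·a·x^(n-1)
Term by term: 15·x^4+3·x^2

Answer: 15x^4+3x^2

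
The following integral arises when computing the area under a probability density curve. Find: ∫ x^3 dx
Using power rule: ∫ x^3 dx=1/4 x^4+C=(1/4)x^4+C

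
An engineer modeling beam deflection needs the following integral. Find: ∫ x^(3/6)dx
Power rule: ∫ x^(1/2) dx = x^(3/2)/(3/2)+C

Answer: (2/3)·x^(3/2)+C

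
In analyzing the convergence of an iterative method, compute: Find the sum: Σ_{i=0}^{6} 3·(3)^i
Geometric series: S=a(1 - r^n)/(1 - r)
a=3, r=3, n=7
S=3(1-2187)/-2=3279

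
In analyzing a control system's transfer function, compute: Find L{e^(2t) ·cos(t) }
First shifting: L{e^(at)f(t)}=F(s-a)
L{cos(t)}=s/(s²+1)
Shift: (s-2)/((s-2)²+1)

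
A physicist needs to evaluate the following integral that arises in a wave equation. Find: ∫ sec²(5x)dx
Since d/dx[tan(5x)]=5sec²(5x), integral=tan(5x)/5 + C

Answer: (1/5)tan(5x) + C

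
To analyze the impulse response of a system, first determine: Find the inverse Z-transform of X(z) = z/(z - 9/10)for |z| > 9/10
Standard pair: z/(z-a) <-> a^n*u[n] for causal signals
With a = 9/10: x[n] = (9/10)^n*u[n]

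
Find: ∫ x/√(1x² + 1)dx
Let u=x² + 1, du=2x dx
∫ (1/2)·u^(-1/2) du=√u + C

Answer: √(x² + 1) + C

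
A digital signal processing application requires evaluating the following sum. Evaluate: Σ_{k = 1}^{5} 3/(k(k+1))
Partial fractions: 3/(k(k+1)) = 3/k - 3/(k+1)
Telescoping sum: 3(1-1/6) = 3·5/6

Answer: 5/2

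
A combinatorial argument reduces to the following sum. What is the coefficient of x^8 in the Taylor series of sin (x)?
sin(x) has only odd powers. Coefficient of x^8=0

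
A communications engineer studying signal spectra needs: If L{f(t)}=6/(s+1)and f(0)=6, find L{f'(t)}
L{f'(t)}=s·F(s) - f(0)=6s/(s+1)-6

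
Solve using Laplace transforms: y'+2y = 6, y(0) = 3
Take L of both sides: sY(s)-3+2Y(s)=6/s
Y(s)(s+2)=6/s+3
Y(s)=6/(s(s+2))+3/(s+2)
Partial fractions: 6/(s(s+2))=3/s - 3/(s+2)
So Y(s)=3/s
Inverse transform (L^(-1){1/s}=1, L^(-1){1/(s+2)}=e^(-2t)):

Answer: y(t)=3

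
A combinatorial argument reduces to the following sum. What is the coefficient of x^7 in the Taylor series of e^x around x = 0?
Taylor series of e^x = Σ x^n/n!
Coefficient of x^7 = 1/7! = 1/5040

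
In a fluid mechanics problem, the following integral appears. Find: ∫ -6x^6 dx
Using power rule: ∫ -6x^6 dx=-6/7 x^7+C=(-6/7)x^7+C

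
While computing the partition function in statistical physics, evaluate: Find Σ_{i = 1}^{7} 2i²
= 2·n(n + 1)(2n + 1)/6 = 2·7·8·15/6 = 280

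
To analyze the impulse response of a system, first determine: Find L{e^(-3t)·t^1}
First shifting: L{e^(at)f(t)}=F(s-a)
L{t^1}=1/s^2
Shift s → s + 3: 1/(s + 3)^2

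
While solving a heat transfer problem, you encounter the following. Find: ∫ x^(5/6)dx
Power rule: ∫ x^(5/6) dx=x^(11/6)/(11/6) + C

Answer: (6/11)·x^(11/6) + C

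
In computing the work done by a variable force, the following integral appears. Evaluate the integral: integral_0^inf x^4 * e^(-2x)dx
This is a Gamma integral. Substitute u = 2x (du = 2 dx):
integral_0^inf x^4*e^(-2x) dx = (1/2^5) integral_0^inf u^4*e^(-u) du
= Gamma(5)/2^5 = 4!/2^5 = 24/32

Answer: 3/4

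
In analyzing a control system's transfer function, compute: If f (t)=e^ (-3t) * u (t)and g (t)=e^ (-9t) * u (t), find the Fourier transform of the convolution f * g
By the convolution theorem: F{f*g} = F(omega)*G(omega)
F(omega) = 1/(3+j*omega), G(omega) = 1/(9+j*omega)
F{f*g} = 1/((3+j*omega)(9+j*omega))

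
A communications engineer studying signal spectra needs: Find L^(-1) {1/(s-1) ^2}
L^(-1){1/(s-a)^n}=t^(n-1)·e^(at)/(n-1)!
Here a=1, n=2: t^1·e^(t)/1

Answer: t·e^(t)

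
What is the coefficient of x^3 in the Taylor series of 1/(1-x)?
1/(1-x) = Σ x^n for |x|<1
All coefficients are 1

Answer: 1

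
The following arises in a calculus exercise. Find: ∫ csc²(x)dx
Since d/dx[-cot(x)] = csc²(x), integral = -cot(x)+C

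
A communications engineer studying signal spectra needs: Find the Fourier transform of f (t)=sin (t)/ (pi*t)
sin(W * t)/(pi * t) = (W/pi) * sinc(W * t/pi) is the impulse response of the ideal low-pass filter with cutoff W (here W = 1).
Its Fourier transform is a rectangular function:
F(omega) = 1 for |omega| < 1, 0 otherwise

Answer: rect(omega/2) [i.e., 1 for |omega| < 1, 0 otherwise]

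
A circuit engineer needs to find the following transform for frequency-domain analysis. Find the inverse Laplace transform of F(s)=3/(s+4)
L^(-1){3/(s-a)} = c·e^(at)
Here a = -4, c = 3

Answer: 3e^(-4t)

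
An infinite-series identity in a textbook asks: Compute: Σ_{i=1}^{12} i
Using formula: Σ i^1 = n(n+1)/2 = 12·13/2 = 78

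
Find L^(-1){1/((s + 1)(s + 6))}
Partial fractions: 1/((s+1)(s+6)) = A/(s+1)+B/(s+6)
Cover-up: A = 1/(s+6)|_{s = -1} = 1/5; B = 1/(s+1)|_{s = -6} = -1/5
L^(-1) = (1/5)e^(-t) - (1/5)e^(-6t)

Answer: (1/5)(e^(-t) - e^(-6t))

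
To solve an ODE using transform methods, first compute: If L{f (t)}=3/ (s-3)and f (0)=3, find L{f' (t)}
L{f'(t)} = s·F(s) - f(0) = 3s/(s-3)-3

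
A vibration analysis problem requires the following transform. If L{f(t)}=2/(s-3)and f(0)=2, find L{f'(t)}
L{f'(t)}=s·F(s) - f(0)=2s/(s-3) - 2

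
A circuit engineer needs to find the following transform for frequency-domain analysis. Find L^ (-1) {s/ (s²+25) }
L^(-1){s/(s² + w²)}=cos(wt)
Here w=5

Answer: cos(5t)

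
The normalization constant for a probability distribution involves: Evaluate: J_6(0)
J_n(0) = 0 for all n > 0 (Bessel function of first kind)
J_6(0) = 0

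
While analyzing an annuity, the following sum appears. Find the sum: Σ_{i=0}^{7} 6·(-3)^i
Geometric series: S=a(1 - r^n)/(1 - r)
a=6, r=-3, n=8
S=6(1 - 6561)/4=-9840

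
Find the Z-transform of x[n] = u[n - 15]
Using the time-shift property: Z{u[n-15]}=z^(-15) * z/(z-1)
=z^(-14)/(z-1)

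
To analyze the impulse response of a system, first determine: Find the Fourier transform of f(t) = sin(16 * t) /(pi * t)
sin(W * t)/(pi * t)=(W/pi) * sinc(W * t/pi) is the impulse response of the ideal low-pass filter with cutoff W (here W=16).
Its Fourier transform is a rectangular function:
F(omega)=1 for |omega| < 16, 0 otherwise

Answer: rect(omega/32) [i.e., 1 for |omega| < 16, 0 otherwise]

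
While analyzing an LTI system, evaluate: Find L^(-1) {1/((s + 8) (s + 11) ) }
Partial fractions: 1/((s+8)(s+11)) = A/(s+8)+B/(s+11)
Cover-up: A = 1/(s+11)|_{s = -8} = 1/3; B = 1/(s+8)|_{s = -11} = -1/3
L^(-1) = (1/3)e^(-8t) - (1/3)e^(-11t)

Answer: (1/3)(e^(-8t) - e^(-11t))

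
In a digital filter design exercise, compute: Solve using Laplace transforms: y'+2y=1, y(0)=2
Take L of both sides: sY(s)-2+2Y(s)=1/s
Y(s)(s+2)=1/s+2
Y(s)=1/(s(s+2))+2/(s+2)
Partial fractions: 1/(s(s+2))=(1/2)/s - (1/2)/(s+2)
So Y(s)=(1/2)/s+(3/2)/(s+2)
Inverse transform (L^(-1){1/s}=1, L^(-1){1/(s+2)}=e^(-2t)):

Answer: y(t)=1/2+(3/2)·e^(-2t)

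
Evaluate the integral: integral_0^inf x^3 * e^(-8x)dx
This is a Gamma integral. Substitute u = 8x (du = 8 dx):
integral_0^inf x^3*e^(-8x) dx = (1/8^4) integral_0^inf u^3*e^(-u) du
= Gamma(4)/8^4 = 3!/8^4 = 6/4096

Answer: 3/2048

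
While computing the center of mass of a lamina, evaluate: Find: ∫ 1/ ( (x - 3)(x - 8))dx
Partial fractions: 1/((x-3)(x-8))=A/(x-3) + B/(x-8)
A=-1/5, B=1/5
∫ [-1/5· 1/(x-3) + 1/5· 1/(x-8)] dx
=(1/5)[ln|x-8| - ln|x-3|] + C

Answer: (1/5)·ln|(x-8)/(x-3)| + C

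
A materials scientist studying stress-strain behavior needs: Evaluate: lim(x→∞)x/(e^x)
Apply L'Hôpital 1 times (∞/∞ each time):
Eventually get 1!/(e^x) → 0

Answer: 0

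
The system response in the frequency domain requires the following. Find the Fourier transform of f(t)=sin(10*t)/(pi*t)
sin(W * t)/(pi * t)=(W/pi) * sinc(W * t/pi) is the impulse response of the ideal low-pass filter with cutoff W (here W=10).
Its Fourier transform is a rectangular function:
F(omega)=1 for |omega| < 10, 0 otherwise

Answer: rect(omega/20) [i.e., 1 for |omega| < 10, 0 otherwise]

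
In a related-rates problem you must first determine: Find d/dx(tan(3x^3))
Chain rule: d/dx[tan(u)] = sec²(u)·u' where u = 3x^3
u' = 9x^2

Answer: 9x^2·sec²(3x^3)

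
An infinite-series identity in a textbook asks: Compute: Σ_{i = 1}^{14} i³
Using formula: Σ i^3 = [n(n + 1)/2]² = [14·15/2]² = 11025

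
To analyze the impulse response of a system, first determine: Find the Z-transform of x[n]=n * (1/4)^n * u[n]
Using the property Z{n*a^n*u[n]} = az/(z-a)^2
With a = 1/4: X(z) = (1/4)z/(z - 1/4)^2, |z| > 1/4

Answer: (1/4)z/(z - 1/4)^2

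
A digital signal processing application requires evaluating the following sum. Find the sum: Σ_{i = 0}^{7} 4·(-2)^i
Geometric series: S = a(1 - r^n)/(1 - r)
a = 4, r = -2, n = 8
S = 4(1-256)/3 = -340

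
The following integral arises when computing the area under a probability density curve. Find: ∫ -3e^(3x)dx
Since d/dx[e^(3x)] = 3e^(3x), we get -1 e^(3x)+C

Answer: -e^(3x)+C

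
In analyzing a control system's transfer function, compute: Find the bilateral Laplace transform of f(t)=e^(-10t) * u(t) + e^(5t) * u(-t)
For e^(-10t) * u(t): L=1/(s+10), Re(s) > -10
For e^(5t) * u(-t): L=-1/(s-5), Re(s) < 5
Combined: F(s)=1/(s+10)-1/(s-5), -10 < Re(s) < 5

Answer: 1/(s+10)-1/(s-5), ROC: -10 < Re(s) < 5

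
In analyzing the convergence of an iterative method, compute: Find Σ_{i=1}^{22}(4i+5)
=4·Σ i + 5·22=4·253 + 110=1122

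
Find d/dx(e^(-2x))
Chain rule: d/dx[e^u] = e^u · u' where u = -2x
u' = -2

Answer: -2·e^(-2x)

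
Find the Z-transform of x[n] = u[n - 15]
Using the time-shift property: Z{u[n-15]} = z^(-15) * z/(z-1)
= z^(-14)/(z-1)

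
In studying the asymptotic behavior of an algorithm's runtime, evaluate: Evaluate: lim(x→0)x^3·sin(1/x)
Squeeze theorem: -|x^3| ≤ x^3·sin(1/x) ≤ |x^3|
Since x^3 → 0 as x → 0, by squeeze theorem the limit is 0

Answer: 0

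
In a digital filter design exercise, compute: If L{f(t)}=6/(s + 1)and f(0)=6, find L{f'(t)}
L{f'(t)}=s·F(s) - f(0)=6s/(s + 1) - 6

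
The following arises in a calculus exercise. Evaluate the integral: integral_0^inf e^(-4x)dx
integral_0^inf e^(-4x) dx = [-1/4*e^(-4x)]_0^inf
= 0 - (-1/4) = 1/4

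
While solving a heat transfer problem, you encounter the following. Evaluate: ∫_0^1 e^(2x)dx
Antiderivative: (1/2)e^(2x)
Evaluate: (1/2)(e^2 - 1)

Answer: (e^2 - 1)/2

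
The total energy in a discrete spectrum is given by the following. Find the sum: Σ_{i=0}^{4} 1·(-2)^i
Geometric series: S=a(1 - r^n)/(1 - r)
a=1, r=-2, n=5
S=1(1+32)/3=11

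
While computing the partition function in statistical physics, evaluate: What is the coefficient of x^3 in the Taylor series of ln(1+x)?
ln(1+x) = Σ (-1)^(n+1) x^n/n
Coefficient of x^3 = (-1)^4/3 = 1/3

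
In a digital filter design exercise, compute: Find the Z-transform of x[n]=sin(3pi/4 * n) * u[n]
Z{sin(w0*n)*u[n]} = z*sin(w0)/(z^2-2z*cos(w0)+1)
With w0 = 3pi/4: X(z) = z*sin(3pi/4)/(z^2-2z*cos(3pi/4)+1)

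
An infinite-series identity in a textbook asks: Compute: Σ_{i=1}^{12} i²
Using formula: Σ i^2 = n(n+1)(2n+1)/6 = 12·13·25/6 = 650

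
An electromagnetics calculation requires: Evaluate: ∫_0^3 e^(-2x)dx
Antiderivative: (1/(-2))e^(-2x)
Evaluate: (1/(-2))(e^-6-1)

Answer: (e^-6-1)/(-2)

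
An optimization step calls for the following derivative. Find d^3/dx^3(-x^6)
Apply power rule 3 times:
d^1: -6x^5
d^2: -30x^4
d^3: -120x^3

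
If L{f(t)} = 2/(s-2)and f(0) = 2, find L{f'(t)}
L{f'(t)} = s·F(s) - f(0) = 2s/(s-2) - 2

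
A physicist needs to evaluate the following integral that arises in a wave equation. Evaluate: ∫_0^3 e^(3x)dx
Antiderivative: (1/3)e^(3x)
Evaluate: (1/3)(e^9-1)

Answer: (e^9-1)/3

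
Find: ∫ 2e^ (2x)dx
Since d/dx[e^(2x)]=2e^(2x), we get 1 e^(2x) + C

Answer: e^(2x) + C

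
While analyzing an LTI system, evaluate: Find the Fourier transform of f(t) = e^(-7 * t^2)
The Fourier transform of a Gaussian e^(-a * t^2) is sqrt(pi/a) * e^(-omega^2/(4a)).
With a=7: F(omega)=sqrt(pi/7) * e^(-omega^2/28)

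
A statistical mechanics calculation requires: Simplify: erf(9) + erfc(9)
By definition erfc(x)=1 - erf(x)
erf(9)+erfc(9)=erf(9)+1 - erf(9)=1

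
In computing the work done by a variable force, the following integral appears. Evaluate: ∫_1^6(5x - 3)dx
Step 1: Find antiderivative F(x) = (5/2)x^2 - 3x
Step 2: F(6) - F(1) = 72 - (-1/2) = 145/2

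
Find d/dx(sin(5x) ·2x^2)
Product rule: (fg)' = f'g + fg'
f = sin(5x), f' = 5·cos(5x)
g = 2x^2, g' = 4x

Answer: 10·cos(5x)·x^2 + 4·sin(5x)·x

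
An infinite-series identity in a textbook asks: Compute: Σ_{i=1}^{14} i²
Using formula: Σ i^2 = n(n + 1)(2n + 1)/6 = 14·15·29/6 = 1015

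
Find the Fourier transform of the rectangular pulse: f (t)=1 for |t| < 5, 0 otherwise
F(omega) = integral from -5 to 5 of e^(-j * omega * t) dt
= 2 * sin(5 * omega)/omega = 10 * sinc(5 * omega/pi)

Answer: 2 * sin(5 * omega)/omega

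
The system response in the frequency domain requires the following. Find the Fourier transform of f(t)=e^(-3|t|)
Using the standard pair: F{e^(-a|t|)} = 2a/(a^2+omega^2)
With a = 3: F(omega) = 6/(9+omega^2)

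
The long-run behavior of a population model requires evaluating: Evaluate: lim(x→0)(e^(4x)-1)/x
L'Hôpital (0/0): lim 4e^(4x)/1=4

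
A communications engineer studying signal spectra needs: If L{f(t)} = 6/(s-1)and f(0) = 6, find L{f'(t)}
L{f'(t)}=s·F(s) - f(0)=6s/(s-1) - 6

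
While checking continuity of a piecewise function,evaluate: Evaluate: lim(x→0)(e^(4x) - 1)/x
L'Hôpital (0/0): lim 4e^(4x)/1=4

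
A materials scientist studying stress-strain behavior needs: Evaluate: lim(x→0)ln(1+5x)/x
L'Hôpital (0/0): lim 5/(1 + 5x) / 1=5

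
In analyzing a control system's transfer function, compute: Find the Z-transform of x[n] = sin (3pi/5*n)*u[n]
Z{sin(w0 * n) * u[n]} = z * sin(w0)/(z^2 - 2z * cos(w0) + 1)
With w0 = 3pi/5: X(z) = z * sin(3pi/5)/(z^2 - 2z * cos(3pi/5) + 1)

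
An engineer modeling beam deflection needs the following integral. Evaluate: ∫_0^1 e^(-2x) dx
Antiderivative: (1/(-2))e^(-2x)
Evaluate: (1/(-2))(e^-2-1)

Answer: (e^-2-1)/(-2)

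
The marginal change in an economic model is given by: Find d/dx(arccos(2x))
d/dx[arccos(u)] = -u'/√(1-u²), u = 2x, u' = 2

Answer: -2/√(1-4x²)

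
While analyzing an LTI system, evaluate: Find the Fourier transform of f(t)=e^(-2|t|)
Using the standard pair: F{e^(-a|t|)}=2a/(a^2 + omega^2)
With a=2: F(omega)=4/(4 + omega^2)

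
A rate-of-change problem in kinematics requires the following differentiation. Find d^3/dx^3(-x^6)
Apply power rule 3 times:
d^1: -6x^5
d^2: -30x^4
d^3: -120x^3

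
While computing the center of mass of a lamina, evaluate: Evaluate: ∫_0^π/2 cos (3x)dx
Antiderivative: sin(3x)/3
Evaluate at bounds: [sin(3·π/2)/3] - [sin(3·0)/3]
= ((-1) - (0))/3 = -1/3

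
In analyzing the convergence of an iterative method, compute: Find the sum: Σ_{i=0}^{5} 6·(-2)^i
Geometric series: S=a(1 - r^n)/(1 - r)
a=6, r=-2, n=6
S=6(1 - 64)/3=-126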